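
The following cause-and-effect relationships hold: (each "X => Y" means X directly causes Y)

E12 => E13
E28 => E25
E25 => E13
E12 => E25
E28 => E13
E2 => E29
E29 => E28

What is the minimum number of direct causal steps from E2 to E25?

3

Shortest chain: E2 → E29 → E28 → E25.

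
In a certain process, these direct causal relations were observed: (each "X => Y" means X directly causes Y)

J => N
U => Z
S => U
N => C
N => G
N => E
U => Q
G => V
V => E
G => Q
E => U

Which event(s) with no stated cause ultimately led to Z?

Tracing upstream from Z: Z ← U ← E ← N ← J.
A separate upstream branch: Z ← U ← S.
Each of those chain origins has no stated cause.

J, S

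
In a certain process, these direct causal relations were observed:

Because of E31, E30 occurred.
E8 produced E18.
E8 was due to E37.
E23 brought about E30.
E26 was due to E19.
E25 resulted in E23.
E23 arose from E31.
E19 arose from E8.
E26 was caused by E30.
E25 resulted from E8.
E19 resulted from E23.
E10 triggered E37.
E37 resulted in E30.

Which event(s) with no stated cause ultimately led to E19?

Tracing upstream from E19: E19 ← E8 ← E37 ← E10.
A separate upstream branch: E19 ← E23 ← E31.
Each of those chain origins has no stated cause.

E10, E31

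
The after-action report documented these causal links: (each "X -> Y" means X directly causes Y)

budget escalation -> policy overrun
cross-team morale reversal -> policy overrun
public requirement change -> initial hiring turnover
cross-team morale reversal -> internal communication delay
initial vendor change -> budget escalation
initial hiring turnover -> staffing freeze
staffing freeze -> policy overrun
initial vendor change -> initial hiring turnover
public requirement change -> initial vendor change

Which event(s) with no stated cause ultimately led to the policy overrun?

the cross-team morale reversal, the public requirement change

Tracing upstream from the policy overrun: the policy overrun ← the staffing freeze ← the initial hiring turnover ← the public requirement change.
A separate upstream branch: the policy overrun ← the cross-team morale reversal.
Each of those chain origins has no stated cause.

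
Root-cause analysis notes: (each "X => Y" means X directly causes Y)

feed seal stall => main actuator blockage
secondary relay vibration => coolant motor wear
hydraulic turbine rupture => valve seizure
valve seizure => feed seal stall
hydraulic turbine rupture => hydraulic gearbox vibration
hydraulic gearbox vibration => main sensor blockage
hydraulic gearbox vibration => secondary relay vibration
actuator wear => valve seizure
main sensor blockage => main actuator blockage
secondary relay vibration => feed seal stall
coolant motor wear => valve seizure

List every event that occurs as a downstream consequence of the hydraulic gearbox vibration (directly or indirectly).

the coolant motor wear, the feed seal stall, the main actuator blockage, the main sensor blockage, the secondary relay vibration, the valve seizure

Direct effects: the secondary relay vibration, the main sensor blockage.
2 steps out: the coolant motor wear, the feed seal stall, the main actuator blockage.
3 steps out: the valve seizure.
Not reachable from it: the hydraulic turbine rupture, the actuator wear.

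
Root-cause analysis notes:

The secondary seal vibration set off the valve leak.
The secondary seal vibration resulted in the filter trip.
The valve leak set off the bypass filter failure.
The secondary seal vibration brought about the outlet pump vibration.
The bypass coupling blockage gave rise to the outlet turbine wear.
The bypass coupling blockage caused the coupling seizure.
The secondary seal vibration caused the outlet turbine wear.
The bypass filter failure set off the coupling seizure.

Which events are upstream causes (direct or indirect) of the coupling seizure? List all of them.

Immediate causes of the coupling seizure: the bypass coupling blockage, the bypass filter failure.
Further upstream: the secondary seal vibration, the valve leak.

the bypass coupling blockage, the bypass filter failure, the secondary seal vibration, the valve leak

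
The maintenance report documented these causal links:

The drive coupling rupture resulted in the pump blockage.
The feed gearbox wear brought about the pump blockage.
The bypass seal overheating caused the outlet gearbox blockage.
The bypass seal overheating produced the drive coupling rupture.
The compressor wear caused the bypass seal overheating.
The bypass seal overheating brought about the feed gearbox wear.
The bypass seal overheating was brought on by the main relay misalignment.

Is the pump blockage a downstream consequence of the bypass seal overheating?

There is a causal chain: the bypass seal overheating → the feed gearbox wear → the pump blockage.

Yes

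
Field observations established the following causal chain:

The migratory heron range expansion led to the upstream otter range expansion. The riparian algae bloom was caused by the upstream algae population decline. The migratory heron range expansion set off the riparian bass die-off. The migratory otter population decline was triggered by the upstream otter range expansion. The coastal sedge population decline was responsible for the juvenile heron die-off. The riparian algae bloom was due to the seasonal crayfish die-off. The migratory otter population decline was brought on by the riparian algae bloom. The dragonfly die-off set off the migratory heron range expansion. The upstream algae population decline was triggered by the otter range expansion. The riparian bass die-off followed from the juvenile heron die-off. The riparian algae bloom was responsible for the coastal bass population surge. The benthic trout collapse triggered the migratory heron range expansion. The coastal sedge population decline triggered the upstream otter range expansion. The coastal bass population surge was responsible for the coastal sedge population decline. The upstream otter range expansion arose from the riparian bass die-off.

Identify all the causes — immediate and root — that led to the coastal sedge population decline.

the coastal bass population surge, the otter range expansion, the riparian algae bloom, the seasonal crayfish die-off, the upstream algae population decline

Immediate cause of the coastal sedge population decline: the coastal bass population surge.
Further upstream: the seasonal crayfish die-off, the otter range expansion, the upstream algae population decline, the riparian algae bloom.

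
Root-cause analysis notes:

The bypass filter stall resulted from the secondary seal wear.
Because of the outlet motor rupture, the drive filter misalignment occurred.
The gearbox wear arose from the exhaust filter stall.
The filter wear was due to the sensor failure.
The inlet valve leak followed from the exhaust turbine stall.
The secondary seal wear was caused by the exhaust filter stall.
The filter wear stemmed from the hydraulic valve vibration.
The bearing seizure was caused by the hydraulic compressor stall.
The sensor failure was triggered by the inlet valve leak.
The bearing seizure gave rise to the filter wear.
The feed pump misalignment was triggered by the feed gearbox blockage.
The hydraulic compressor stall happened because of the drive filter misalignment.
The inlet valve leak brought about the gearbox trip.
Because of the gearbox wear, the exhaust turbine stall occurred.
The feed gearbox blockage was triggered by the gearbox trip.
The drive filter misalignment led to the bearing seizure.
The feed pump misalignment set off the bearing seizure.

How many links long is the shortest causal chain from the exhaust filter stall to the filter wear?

5

Shortest chain: the exhaust filter stall → the gearbox wear → the exhaust turbine stall → the inlet valve leak → the sensor failure → the filter wear.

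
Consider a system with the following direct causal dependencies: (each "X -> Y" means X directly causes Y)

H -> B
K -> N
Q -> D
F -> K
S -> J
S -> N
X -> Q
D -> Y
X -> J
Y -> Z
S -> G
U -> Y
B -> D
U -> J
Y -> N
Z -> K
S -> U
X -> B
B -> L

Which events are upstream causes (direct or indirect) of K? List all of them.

Immediate causes of K: F, Z.
Further upstream: X, H, Q, B, S, U, D, Y.

B, D, F, H, Q, S, U, X, Y, Z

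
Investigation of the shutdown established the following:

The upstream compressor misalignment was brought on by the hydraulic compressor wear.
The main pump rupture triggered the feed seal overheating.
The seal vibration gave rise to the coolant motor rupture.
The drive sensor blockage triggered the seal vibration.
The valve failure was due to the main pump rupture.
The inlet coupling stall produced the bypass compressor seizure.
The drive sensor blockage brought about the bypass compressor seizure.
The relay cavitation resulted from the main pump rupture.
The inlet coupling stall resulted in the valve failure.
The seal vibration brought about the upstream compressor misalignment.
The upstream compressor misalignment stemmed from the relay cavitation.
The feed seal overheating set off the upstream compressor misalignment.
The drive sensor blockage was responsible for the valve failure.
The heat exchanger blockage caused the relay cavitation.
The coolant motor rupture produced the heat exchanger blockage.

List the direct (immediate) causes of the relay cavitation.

the heat exchanger blockage, the main pump rupture

Upstream contributors include the drive sensor blockage, the seal vibration, the coolant motor rupture, but only the heat exchanger blockage, the main pump rupture feed directly into the relay cavitation.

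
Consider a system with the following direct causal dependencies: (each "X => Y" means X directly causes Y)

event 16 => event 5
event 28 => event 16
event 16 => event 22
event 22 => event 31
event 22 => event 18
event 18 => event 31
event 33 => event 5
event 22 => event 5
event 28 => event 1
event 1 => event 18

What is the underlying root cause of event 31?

event 28

Tracing upstream from event 31: event 31 ← event 22 ← event 16 ← event 28.
Event 28 has no stated cause, so it is the root.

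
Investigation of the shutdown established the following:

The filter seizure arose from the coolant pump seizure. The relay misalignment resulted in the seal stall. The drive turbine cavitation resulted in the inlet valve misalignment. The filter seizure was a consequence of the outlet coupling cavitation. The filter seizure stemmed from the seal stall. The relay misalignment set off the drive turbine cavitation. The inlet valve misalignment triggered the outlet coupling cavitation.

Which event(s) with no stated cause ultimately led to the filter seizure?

the coolant pump seizure, the relay misalignment

Tracing upstream from the filter seizure: the filter seizure ← the seal stall ← the relay misalignment.
A separate upstream branch: the filter seizure ← the coolant pump seizure.
Each of those chain origins has no stated cause.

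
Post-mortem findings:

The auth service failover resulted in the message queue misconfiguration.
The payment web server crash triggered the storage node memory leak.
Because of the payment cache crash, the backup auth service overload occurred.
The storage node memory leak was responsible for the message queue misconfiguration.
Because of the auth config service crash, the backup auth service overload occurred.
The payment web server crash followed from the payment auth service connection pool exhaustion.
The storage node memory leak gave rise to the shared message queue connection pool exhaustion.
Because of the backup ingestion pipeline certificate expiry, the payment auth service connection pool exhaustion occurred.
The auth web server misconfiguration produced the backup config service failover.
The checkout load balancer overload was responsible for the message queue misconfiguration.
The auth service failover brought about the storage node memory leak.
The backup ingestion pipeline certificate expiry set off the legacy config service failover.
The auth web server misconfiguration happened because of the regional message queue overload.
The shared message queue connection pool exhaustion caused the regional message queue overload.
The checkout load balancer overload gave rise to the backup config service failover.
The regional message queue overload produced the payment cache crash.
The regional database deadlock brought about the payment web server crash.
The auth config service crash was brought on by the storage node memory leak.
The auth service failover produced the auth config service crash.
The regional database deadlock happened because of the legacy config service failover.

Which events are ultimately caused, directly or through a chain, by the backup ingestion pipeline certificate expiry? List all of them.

Direct effects: the payment auth service connection pool exhaustion, the legacy config service failover.
2 steps out: the regional database deadlock, the payment web server crash.
3 steps out: the storage node memory leak.
4 steps out: the shared message queue connection pool exhaustion, the auth config service crash, the message queue misconfiguration.
5 steps out: the regional message queue overload, the backup auth service overload.
6 steps out: the payment cache crash, the auth web server misconfiguration.
7 steps out: the backup config service failover.
Not reachable from it: the auth service failover, the checkout load balancer overload.

the auth config service crash, the auth web server misconfiguration, the backup auth service overload, the backup config service failover, the legacy config service failover, the message queue misconfiguration, the payment auth service connection pool exhaustion, the payment cache crash, the payment web server crash, the regional database deadlock, the regional message queue overload, the shared message queue connection pool exhaustion, the storage node memory leak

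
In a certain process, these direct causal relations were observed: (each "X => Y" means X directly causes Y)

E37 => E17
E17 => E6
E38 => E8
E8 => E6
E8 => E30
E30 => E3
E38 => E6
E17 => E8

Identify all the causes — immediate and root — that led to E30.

Immediate cause of E30: E8.
Further upstream: E37, E38, E17.

E17, E37, E38, E8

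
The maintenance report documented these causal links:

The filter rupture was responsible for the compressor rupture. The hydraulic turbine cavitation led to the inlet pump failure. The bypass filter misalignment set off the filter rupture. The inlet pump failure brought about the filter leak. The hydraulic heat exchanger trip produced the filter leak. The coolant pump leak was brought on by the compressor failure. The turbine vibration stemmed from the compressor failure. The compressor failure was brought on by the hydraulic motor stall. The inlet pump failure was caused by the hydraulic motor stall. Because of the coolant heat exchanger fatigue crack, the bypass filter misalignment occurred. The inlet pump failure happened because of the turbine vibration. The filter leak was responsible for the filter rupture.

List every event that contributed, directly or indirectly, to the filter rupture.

the bypass filter misalignment, the compressor failure, the coolant heat exchanger fatigue crack, the filter leak, the hydraulic heat exchanger trip, the hydraulic motor stall, the hydraulic turbine cavitation, the inlet pump failure, the turbine vibration

Immediate causes of the filter rupture: the bypass filter misalignment, the filter leak.
Further upstream: the hydraulic motor stall, the compressor failure, the turbine vibration, the coolant heat exchanger fatigue crack, the hydraulic turbine cavitation, the hydraulic heat exchanger trip, the inlet pump failure.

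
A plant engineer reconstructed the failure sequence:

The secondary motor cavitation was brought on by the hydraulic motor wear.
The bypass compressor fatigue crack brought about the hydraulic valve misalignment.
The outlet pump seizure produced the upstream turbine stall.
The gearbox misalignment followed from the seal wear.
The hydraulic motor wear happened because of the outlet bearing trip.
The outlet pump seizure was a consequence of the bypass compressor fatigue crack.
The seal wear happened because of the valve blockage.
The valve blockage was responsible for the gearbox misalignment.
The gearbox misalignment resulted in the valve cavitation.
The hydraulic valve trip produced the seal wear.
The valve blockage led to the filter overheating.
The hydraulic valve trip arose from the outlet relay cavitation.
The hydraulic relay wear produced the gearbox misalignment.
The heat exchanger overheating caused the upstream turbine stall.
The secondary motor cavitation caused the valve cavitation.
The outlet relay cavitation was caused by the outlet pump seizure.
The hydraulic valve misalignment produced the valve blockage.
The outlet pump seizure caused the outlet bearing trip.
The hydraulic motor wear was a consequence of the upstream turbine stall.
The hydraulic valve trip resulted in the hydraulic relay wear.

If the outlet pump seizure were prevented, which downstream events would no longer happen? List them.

Downstream of the outlet pump seizure: the outlet relay cavitation, the outlet bearing trip, the hydraulic valve trip, the upstream turbine stall, the hydraulic motor wear, the hydraulic relay wear, the secondary motor cavitation, the seal wear, the gearbox misalignment, the valve cavitation.
Of those, still caused via another path: the upstream turbine stall, the hydraulic motor wear, the secondary motor cavitation, the seal wear, the gearbox misalignment, the valve cavitation.
The remainder have no surviving cause.

the hydraulic relay wear, the hydraulic valve trip, the outlet bearing trip, the outlet relay cavitation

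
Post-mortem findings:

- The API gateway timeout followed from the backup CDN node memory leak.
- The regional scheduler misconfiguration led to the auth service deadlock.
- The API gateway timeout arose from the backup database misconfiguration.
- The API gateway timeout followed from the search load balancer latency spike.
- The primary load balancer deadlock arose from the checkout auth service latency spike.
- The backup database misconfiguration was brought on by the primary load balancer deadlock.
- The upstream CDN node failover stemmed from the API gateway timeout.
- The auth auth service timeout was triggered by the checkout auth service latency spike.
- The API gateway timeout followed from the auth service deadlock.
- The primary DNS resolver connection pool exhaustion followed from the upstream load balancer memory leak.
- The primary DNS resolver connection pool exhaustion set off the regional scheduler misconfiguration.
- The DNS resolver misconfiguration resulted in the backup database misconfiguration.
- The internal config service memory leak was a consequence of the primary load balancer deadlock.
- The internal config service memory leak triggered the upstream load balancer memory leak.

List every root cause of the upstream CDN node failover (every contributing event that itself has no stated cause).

the DNS resolver misconfiguration, the backup CDN node memory leak, the checkout auth service latency spike, the search load balancer latency spike

Tracing upstream from the upstream CDN node failover: the upstream CDN node failover ← the API gateway timeout ← the backup database misconfiguration ← the primary load balancer deadlock ← the checkout auth service latency spike.
A separate upstream branch: the upstream CDN node failover ← the API gateway timeout ← the search load balancer latency spike.
A separate upstream branch: the upstream CDN node failover ← the API gateway timeout ← the backup CDN node memory leak.
A separate upstream branch: the upstream CDN node failover ← the API gateway timeout ← the backup database misconfiguration ← the DNS resolver misconfiguration.
Each of those chain origins has no stated cause.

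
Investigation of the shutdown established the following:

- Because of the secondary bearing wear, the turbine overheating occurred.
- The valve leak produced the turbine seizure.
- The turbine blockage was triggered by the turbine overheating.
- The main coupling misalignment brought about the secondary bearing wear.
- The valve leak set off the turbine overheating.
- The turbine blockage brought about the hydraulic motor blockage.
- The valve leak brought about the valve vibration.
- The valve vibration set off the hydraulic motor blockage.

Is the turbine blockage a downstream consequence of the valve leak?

Yes

There is a causal chain: the valve leak → the turbine overheating → the turbine blockage.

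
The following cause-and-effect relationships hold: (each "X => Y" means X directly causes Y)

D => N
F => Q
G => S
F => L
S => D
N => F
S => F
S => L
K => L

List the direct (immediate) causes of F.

Upstream contributors include G, D, but only N, S feed directly into F.

N, S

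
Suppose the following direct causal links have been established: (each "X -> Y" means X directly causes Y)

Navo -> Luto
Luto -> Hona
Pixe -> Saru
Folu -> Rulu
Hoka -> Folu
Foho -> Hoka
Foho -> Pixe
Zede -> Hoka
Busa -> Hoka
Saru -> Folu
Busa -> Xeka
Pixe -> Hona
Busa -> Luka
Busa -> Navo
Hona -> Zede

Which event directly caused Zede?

Hona

Upstream contributors include Busa, Foho, Navo, Luto, Pixe, but only Hona feeds directly into Zede.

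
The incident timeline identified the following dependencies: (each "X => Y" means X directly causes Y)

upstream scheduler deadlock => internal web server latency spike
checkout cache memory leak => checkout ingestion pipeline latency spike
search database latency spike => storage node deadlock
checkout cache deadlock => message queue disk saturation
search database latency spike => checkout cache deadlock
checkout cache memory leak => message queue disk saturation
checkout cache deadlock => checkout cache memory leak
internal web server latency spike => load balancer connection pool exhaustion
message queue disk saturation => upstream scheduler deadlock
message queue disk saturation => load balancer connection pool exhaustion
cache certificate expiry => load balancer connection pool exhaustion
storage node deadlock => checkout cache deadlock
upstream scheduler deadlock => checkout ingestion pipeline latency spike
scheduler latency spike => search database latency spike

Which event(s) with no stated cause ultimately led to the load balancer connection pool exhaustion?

the cache certificate expiry, the scheduler latency spike

Tracing upstream from the load balancer connection pool exhaustion: the load balancer connection pool exhaustion ← the message queue disk saturation ← the checkout cache deadlock ← the search database latency spike ← the scheduler latency spike.
A separate upstream branch: the load balancer connection pool exhaustion ← the cache certificate expiry.
Each of those chain origins has no stated cause.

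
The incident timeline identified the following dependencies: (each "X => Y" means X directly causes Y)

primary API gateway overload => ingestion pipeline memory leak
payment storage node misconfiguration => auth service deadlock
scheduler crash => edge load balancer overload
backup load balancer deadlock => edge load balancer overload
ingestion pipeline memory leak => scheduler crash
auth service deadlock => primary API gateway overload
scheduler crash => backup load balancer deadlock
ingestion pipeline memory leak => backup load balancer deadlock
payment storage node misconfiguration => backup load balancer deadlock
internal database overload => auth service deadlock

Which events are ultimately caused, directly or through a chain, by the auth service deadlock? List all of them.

the backup load balancer deadlock, the edge load balancer overload, the ingestion pipeline memory leak, the primary API gateway overload, the scheduler crash

Direct effects: the primary API gateway overload.
2 steps out: the ingestion pipeline memory leak.
3 steps out: the scheduler crash, the backup load balancer deadlock.
4 steps out: the edge load balancer overload.
Not reachable from it: the payment storage node misconfiguration, the internal database overload.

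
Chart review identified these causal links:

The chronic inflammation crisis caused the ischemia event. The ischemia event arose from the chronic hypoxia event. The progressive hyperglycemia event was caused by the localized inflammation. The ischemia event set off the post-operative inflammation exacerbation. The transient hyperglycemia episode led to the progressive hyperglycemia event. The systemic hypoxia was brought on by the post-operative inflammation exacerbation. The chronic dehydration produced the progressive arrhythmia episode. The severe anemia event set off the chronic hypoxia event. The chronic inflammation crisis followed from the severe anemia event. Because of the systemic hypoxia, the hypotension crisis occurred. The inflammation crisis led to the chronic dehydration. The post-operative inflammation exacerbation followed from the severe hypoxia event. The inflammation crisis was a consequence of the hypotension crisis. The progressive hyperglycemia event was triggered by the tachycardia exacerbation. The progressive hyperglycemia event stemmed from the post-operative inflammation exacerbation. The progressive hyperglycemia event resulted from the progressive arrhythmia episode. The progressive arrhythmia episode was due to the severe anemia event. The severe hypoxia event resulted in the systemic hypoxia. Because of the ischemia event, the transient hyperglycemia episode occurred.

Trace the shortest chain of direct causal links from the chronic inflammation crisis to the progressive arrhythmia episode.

the chronic inflammation crisis → the ischemia event → the post-operative inflammation exacerbation → the systemic hypoxia → the hypotension crisis → the inflammation crisis → the chronic dehydration → the progressive arrhythmia episode

the chronic inflammation crisis → the ischemia event
the ischemia event → the post-operative inflammation exacerbation
the post-operative inflammation exacerbation → the systemic hypoxia
the systemic hypoxia → the hypotension crisis
the hypotension crisis → the inflammation crisis
the inflammation crisis → the chronic dehydration
the chronic dehydration → the progressive arrhythmia episode
Length: 7 steps.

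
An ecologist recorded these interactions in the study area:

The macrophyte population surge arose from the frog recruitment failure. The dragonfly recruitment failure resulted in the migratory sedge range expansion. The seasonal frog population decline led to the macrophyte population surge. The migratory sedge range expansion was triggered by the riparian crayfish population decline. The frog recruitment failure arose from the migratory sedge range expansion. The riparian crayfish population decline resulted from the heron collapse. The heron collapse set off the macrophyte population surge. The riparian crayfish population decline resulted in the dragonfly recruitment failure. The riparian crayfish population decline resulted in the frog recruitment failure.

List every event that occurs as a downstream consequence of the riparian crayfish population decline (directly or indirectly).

the dragonfly recruitment failure, the frog recruitment failure, the macrophyte population surge, the migratory sedge range expansion

Direct effects: the dragonfly recruitment failure, the migratory sedge range expansion, the frog recruitment failure.
2 steps out: the macrophyte population surge.
Not reachable from it: the seasonal frog population decline, the heron collapse.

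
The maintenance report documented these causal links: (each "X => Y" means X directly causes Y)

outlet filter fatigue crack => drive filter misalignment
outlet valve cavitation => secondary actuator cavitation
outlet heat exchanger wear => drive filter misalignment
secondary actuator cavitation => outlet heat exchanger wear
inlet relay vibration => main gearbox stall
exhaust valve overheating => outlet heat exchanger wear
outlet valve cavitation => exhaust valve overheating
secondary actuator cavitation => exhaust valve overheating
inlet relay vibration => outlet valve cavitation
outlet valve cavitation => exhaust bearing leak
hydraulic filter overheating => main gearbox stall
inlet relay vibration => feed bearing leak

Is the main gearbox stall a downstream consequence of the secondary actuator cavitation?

The secondary actuator cavitation leads to the exhaust valve overheating, the outlet heat exchanger wear, the drive filter misalignment; the main gearbox stall is not among them.

No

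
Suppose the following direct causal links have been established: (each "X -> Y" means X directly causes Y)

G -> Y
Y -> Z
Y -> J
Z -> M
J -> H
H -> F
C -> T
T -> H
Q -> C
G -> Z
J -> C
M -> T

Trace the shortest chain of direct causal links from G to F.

G → Y
Y → J
J → H
H → F
Length: 4 steps.

G → Y → J → H → F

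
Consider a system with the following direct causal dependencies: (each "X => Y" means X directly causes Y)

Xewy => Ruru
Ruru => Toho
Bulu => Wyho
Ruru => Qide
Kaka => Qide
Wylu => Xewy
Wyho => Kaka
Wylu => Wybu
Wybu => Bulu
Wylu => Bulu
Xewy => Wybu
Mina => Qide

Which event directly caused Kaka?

Upstream contributors include Wylu, Xewy, Wybu, Bulu, but only Wyho feeds directly into Kaka.

Wyho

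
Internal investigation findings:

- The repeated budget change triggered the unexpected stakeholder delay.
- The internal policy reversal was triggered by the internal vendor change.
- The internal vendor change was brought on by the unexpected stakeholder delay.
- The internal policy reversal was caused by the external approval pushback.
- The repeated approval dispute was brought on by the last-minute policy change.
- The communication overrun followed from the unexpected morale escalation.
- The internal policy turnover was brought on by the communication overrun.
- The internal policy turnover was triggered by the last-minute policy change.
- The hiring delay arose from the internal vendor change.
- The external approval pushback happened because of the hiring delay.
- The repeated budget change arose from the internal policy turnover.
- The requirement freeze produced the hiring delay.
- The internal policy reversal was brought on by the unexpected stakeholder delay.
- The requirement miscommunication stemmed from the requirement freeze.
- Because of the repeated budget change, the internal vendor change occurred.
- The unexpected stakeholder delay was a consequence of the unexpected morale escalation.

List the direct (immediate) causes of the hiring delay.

the internal vendor change, the requirement freeze

Upstream contributors include the last-minute policy change, the unexpected morale escalation, the communication overrun, the internal policy turnover, the repeated budget change, the unexpected stakeholder delay, but only the internal vendor change, the requirement freeze feed directly into the hiring delay.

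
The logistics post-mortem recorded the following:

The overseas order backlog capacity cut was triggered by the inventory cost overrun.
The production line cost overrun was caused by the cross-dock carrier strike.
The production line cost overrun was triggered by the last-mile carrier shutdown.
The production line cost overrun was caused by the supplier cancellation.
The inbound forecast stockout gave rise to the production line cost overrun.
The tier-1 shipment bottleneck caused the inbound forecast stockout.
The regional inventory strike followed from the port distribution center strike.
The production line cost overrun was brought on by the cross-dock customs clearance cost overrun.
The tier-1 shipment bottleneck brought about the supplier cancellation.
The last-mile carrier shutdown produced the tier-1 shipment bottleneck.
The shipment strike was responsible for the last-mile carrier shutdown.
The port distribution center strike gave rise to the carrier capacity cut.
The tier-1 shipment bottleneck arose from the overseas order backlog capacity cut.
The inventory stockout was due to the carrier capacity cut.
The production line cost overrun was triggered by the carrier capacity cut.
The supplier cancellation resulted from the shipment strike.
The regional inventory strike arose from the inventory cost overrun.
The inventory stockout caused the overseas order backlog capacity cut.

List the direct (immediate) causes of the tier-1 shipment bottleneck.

the last-mile carrier shutdown, the overseas order backlog capacity cut

Upstream contributors include the inventory cost overrun, the shipment strike, the port distribution center strike, the carrier capacity cut, the inventory stockout, but only the last-mile carrier shutdown, the overseas order backlog capacity cut feed directly into the tier-1 shipment bottleneck.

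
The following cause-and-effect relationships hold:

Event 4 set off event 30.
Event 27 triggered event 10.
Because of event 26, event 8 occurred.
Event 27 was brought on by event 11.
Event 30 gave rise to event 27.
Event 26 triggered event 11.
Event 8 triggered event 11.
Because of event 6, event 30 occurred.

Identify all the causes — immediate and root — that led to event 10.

event 11, event 26, event 27, event 30, event 4, event 6, event 8

Immediate cause of event 10: event 27.
Further upstream: event 26, event 6, event 8, event 4, event 30, event 11.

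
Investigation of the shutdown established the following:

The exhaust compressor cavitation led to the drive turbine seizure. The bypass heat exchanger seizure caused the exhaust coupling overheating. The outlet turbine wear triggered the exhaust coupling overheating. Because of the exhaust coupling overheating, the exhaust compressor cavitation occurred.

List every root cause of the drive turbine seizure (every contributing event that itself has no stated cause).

Tracing upstream from the drive turbine seizure: the drive turbine seizure ← the exhaust compressor cavitation ← the exhaust coupling overheating ← the outlet turbine wear.
A separate upstream branch: the drive turbine seizure ← the exhaust compressor cavitation ← the exhaust coupling overheating ← the bypass heat exchanger seizure.
Each of those chain origins has no stated cause.

the bypass heat exchanger seizure, the outlet turbine wear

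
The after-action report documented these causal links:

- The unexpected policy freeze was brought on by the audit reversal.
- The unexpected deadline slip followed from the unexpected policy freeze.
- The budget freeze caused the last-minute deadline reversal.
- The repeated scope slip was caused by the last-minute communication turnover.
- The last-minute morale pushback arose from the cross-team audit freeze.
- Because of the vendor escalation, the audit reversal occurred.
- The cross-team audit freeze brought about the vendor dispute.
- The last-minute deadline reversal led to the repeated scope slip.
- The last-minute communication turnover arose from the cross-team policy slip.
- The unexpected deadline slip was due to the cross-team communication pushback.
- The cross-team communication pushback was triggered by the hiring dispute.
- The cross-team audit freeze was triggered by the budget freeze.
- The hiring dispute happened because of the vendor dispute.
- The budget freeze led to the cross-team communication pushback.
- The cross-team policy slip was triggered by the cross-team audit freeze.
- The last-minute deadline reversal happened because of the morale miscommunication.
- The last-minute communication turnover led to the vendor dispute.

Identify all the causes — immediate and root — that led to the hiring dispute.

Immediate cause of the hiring dispute: the vendor dispute.
Further upstream: the budget freeze, the cross-team audit freeze, the cross-team policy slip, the last-minute communication turnover.

the budget freeze, the cross-team audit freeze, the cross-team policy slip, the last-minute communication turnover, the vendor dispute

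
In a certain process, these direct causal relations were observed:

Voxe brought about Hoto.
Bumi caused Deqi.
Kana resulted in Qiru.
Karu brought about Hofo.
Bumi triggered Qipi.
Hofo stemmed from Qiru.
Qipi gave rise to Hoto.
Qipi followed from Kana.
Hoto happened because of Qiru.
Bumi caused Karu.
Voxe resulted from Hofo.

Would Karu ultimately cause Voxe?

There is a causal chain: Karu → Hofo → Voxe.

Yes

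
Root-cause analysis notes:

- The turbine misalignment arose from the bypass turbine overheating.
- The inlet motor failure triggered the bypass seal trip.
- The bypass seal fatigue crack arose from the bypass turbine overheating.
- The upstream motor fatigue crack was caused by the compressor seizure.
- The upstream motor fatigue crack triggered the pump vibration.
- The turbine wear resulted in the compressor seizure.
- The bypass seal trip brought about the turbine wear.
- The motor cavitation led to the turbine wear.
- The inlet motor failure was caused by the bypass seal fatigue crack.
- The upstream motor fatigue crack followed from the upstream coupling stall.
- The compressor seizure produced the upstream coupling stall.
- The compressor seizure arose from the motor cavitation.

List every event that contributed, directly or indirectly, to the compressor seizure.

Immediate causes of the compressor seizure: the motor cavitation, the turbine wear.
Further upstream: the bypass turbine overheating, the bypass seal fatigue crack, the inlet motor failure, the bypass seal trip.

the bypass seal fatigue crack, the bypass seal trip, the bypass turbine overheating, the inlet motor failure, the motor cavitation, the turbine wear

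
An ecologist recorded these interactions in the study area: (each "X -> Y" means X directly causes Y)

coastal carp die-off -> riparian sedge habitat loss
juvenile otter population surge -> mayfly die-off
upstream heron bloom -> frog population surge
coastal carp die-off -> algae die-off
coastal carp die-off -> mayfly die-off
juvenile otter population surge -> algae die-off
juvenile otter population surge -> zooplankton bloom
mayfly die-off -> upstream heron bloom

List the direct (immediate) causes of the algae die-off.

the coastal carp die-off, the juvenile otter population surge → the algae die-off with nothing further upstream stated.

the coastal carp die-off, the juvenile otter population surge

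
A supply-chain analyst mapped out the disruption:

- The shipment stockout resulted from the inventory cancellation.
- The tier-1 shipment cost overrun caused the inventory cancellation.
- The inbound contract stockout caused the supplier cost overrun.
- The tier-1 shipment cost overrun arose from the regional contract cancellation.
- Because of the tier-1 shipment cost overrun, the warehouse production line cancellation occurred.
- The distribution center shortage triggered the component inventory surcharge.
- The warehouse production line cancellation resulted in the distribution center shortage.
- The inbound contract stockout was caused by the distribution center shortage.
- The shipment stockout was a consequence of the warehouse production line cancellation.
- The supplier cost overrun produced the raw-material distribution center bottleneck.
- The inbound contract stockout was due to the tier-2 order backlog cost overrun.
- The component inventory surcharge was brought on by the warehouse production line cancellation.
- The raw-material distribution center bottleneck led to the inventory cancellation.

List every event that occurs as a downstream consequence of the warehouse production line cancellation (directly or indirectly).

the component inventory surcharge, the distribution center shortage, the inbound contract stockout, the inventory cancellation, the raw-material distribution center bottleneck, the shipment stockout, the supplier cost overrun

Direct effects: the distribution center shortage, the component inventory surcharge, the shipment stockout.
2 steps out: the inbound contract stockout.
3 steps out: the supplier cost overrun.
4 steps out: the raw-material distribution center bottleneck.
5 steps out: the inventory cancellation.
Not reachable from it: the regional contract cancellation, the tier-1 shipment cost overrun, the tier-2 order backlog cost overrun.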